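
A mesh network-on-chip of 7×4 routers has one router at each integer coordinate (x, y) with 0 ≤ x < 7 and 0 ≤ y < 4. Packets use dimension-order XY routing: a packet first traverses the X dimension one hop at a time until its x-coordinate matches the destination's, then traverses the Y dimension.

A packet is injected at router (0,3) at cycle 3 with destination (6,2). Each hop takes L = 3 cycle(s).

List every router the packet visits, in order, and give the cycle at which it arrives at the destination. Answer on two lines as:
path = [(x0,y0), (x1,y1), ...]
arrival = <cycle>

path = [(0,3), (1,3), (2,3), (3,3), (4,3), (5,3), (6,3), (6,2)]
arrival = 24

hop 0: (0,3) @ cyc 3
hop 1: (1,3) @ cyc 6  [E]
hop 2: (2,3) @ cyc 9  [E]
hop 3: (3,3) @ cyc 12  [E]
hop 4: (4,3) @ cyc 15  [E]
hop 5: (5,3) @ cyc 18  [E]
hop 6: (6,3) @ cyc 21  [E]
hop 7: (6,2) @ cyc 24  [S]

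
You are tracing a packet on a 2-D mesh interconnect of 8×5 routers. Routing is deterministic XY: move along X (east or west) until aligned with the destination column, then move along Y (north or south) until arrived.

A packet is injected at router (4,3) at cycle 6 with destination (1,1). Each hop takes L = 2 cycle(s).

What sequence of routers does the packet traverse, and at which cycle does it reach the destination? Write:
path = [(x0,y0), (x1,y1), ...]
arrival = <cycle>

#0 — 4,3 | c6
#1 — 3,3 | c8 | W
#2 — 2,3 | c10 | W
#3 — 1,3 | c12 | W
#4 — 1,2 | c14 | S
#5 — 1,1 | c16 | S

path = [(4,3), (3,3), (2,3), (1,3), (1,2), (1,1)]
arrival = 16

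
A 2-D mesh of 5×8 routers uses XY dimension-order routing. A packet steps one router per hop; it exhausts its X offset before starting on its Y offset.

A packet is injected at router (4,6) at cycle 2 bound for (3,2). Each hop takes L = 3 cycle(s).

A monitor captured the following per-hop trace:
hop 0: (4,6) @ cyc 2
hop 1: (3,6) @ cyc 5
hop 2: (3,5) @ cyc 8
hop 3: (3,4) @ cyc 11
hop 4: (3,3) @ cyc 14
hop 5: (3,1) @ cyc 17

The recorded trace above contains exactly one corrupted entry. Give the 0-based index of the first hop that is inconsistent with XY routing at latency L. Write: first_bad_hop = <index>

first_bad_hop = 5

check 1→ d=(-1,0) cyc+3: ok
check 2→ d=(0,-1) cyc+3: ok
check 3→ d=(0,-1) cyc+3: ok
check 4→ d=(0,-1) cyc+3: ok
check 5→ d=(0,-2) cyc+3: BAD: non-unit step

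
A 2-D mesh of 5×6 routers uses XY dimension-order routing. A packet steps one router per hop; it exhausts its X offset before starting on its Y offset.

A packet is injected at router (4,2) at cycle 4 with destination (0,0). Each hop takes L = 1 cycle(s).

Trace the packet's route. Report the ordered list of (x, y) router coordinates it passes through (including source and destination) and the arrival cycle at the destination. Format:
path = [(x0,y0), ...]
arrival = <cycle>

#0 — 4,2 | c4
#1 — 3,2 | c5 | W
#2 — 2,2 | c6 | W
#3 — 1,2 | c7 | W
#4 — 0,2 | c8 | W
#5 — 0,1 | c9 | S
#6 — 0,0 | c10 | S

path = [(4,2), (3,2), (2,2), (1,2), (0,2), (0,1), (0,0)]
arrival = 10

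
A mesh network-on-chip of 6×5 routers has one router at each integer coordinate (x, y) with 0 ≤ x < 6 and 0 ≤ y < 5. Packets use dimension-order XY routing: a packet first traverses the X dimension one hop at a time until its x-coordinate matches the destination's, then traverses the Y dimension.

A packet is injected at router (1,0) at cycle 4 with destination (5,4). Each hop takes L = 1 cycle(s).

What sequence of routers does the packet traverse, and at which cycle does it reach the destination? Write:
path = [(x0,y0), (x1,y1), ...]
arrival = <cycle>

hop 0: (1,0) @ cyc 4
hop 1: (2,0) @ cyc 5  [E]
hop 2: (3,0) @ cyc 6  [E]
hop 3: (4,0) @ cyc 7  [E]
hop 4: (5,0) @ cyc 8  [E]
hop 5: (5,1) @ cyc 9  [N]
hop 6: (5,2) @ cyc 10  [N]
hop 7: (5,3) @ cyc 11  [N]
hop 8: (5,4) @ cyc 12  [N]

path = [(1,0), (2,0), (3,0), (4,0), (5,0), (5,1), (5,2), (5,3), (5,4)]
arrival = 12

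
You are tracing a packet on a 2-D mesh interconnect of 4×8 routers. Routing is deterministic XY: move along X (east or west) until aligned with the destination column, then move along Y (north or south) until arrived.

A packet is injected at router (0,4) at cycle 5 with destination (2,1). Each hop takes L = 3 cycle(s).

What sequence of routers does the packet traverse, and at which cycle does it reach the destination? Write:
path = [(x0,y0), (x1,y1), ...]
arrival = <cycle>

path = [(0,4), (1,4), (2,4), (2,3), (2,2), (2,1)]
arrival = 20

t=5: at (0,4)
t=8: at (1,4) after E
t=11: at (2,4) after E
t=14: at (2,3) after S
t=17: at (2,2) after S
t=20: at (2,1) after S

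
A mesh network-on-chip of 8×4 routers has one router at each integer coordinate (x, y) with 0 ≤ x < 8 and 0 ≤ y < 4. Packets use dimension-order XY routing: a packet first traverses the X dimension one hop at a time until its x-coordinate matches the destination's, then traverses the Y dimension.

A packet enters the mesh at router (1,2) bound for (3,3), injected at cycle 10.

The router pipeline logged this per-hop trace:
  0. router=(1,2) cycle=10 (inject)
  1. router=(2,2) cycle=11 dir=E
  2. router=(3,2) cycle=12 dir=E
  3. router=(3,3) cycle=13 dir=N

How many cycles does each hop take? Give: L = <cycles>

Δcyc across hop 0→1: 11 − 10 = 1.
Each hop adds L, hence L = 1.

L = 1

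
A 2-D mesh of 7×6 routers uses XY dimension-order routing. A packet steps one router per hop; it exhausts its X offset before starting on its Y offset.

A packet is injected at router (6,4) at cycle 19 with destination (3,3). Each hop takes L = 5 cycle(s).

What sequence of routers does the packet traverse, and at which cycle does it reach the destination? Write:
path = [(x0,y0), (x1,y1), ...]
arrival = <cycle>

path = [(6,4), (5,4), (4,4), (3,4), (3,3)]
arrival = 39

  0. router=(6,4) cycle=19 (inject)
  1. router=(5,4) cycle=24 dir=W
  2. router=(4,4) cycle=29 dir=W
  3. router=(3,4) cycle=34 dir=W
  4. router=(3,3) cycle=39 dir=S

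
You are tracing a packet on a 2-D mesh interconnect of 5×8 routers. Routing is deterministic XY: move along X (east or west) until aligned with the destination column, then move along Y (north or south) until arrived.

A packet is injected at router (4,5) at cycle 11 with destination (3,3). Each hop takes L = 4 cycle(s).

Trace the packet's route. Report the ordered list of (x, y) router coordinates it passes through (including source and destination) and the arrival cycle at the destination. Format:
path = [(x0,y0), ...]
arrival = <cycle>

path = [(4,5), (3,5), (3,4), (3,3)]
arrival = 23

src (4,5)  cyc=11
W→(3,5)  cyc=15
S→(3,4)  cyc=19
S→(3,3)  cyc=23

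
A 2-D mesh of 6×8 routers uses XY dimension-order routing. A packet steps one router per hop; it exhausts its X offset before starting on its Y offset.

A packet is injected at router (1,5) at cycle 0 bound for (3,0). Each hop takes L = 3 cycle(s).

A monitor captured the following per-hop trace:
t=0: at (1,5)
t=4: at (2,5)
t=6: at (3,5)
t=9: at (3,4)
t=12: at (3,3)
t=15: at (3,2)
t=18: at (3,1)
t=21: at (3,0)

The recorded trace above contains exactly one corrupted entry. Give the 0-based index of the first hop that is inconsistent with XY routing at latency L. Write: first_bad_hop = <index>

[1] (+1,+0) / 4c ⇒ BAD: Δcyc=4≠L

first_bad_hop = 1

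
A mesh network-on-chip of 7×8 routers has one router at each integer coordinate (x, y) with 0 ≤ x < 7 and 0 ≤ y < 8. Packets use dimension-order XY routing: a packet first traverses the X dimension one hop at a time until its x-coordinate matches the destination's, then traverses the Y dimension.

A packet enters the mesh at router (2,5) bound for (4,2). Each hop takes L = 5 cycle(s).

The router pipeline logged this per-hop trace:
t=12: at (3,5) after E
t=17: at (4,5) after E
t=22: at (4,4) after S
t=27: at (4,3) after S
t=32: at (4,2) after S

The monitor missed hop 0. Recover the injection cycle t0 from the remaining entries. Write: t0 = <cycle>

t0 = 7

The first recorded entry is hop 1 at cycle 12.
t0 = cyc[1] − L = 12 − 5 = 7.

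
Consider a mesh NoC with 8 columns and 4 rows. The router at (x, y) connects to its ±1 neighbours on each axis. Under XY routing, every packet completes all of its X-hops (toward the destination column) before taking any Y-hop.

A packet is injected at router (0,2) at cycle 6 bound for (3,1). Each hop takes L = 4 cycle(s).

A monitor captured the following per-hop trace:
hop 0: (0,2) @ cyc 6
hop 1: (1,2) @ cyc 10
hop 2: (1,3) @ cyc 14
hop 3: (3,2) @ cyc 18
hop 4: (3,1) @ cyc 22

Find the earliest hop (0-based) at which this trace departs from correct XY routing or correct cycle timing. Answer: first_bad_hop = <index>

first_bad_hop = 2

hop 1: step (+1,+0), +4 cyc — ok
hop 2: step (+0,+1), +4 cyc — BAD: Y-move but x=1≠3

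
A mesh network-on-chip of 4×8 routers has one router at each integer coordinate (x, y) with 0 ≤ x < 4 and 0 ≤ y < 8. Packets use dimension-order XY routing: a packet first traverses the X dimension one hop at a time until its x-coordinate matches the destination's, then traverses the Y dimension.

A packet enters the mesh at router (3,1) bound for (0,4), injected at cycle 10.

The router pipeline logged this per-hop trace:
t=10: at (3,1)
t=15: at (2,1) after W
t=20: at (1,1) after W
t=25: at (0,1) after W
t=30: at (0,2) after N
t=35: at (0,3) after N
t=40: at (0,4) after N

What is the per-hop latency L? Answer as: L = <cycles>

Δcyc across hop 0→1: 15 − 10 = 5.
One hop costs L cycles, so L = 5.

L = 5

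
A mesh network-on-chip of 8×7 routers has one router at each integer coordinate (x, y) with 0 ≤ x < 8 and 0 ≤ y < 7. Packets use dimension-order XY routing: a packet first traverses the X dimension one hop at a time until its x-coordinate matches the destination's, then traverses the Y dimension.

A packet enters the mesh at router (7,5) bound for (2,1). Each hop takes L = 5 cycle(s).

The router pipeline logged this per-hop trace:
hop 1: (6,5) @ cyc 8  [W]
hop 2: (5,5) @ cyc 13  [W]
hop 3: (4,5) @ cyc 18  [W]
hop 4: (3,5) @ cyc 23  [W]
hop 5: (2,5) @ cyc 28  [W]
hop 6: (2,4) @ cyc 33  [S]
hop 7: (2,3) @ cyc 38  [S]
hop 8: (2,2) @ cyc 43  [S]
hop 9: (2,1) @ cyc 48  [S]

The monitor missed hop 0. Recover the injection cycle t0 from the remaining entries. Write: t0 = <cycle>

t0 = 3

cyc[1] = 8 and cyc[k] = t0 + k·L for every k.
Therefore t0 = 8 − L = 3.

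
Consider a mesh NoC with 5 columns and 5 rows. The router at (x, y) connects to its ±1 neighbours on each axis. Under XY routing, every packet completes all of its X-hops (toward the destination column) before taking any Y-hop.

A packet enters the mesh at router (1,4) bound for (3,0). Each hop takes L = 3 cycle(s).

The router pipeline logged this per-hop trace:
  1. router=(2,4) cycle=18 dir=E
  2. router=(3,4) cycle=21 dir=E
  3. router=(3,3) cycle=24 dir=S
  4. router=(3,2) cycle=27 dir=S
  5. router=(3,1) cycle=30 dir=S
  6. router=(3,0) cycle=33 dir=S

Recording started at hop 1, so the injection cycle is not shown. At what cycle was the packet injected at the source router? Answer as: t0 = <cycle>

The first recorded entry is hop 1 at cycle 18.
So t0 = 18 − 1·3 = 15.

t0 = 15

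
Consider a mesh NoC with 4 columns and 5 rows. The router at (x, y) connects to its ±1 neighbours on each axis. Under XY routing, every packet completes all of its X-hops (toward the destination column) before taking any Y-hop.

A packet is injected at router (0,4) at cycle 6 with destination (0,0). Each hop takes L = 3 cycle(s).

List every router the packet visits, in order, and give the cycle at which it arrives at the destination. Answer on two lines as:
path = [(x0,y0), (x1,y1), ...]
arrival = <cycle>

hop 0: (0,4) @ cyc 6
hop 1: (0,3) @ cyc 9  [S]
hop 2: (0,2) @ cyc 12  [S]
hop 3: (0,1) @ cyc 15  [S]
hop 4: (0,0) @ cyc 18  [S]

path = [(0,4), (0,3), (0,2), (0,1), (0,0)]
arrival = 18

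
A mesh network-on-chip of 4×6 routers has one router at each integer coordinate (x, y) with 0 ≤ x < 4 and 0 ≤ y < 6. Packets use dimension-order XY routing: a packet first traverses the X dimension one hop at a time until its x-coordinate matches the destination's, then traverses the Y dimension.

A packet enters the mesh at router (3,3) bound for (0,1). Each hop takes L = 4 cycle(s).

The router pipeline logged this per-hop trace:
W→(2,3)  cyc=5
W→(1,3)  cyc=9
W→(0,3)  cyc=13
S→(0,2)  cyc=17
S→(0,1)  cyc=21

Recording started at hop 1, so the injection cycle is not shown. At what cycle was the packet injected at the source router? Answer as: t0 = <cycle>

The first recorded entry is hop 1 at cycle 5.
So t0 = 5 − 1·4 = 1.

t0 = 1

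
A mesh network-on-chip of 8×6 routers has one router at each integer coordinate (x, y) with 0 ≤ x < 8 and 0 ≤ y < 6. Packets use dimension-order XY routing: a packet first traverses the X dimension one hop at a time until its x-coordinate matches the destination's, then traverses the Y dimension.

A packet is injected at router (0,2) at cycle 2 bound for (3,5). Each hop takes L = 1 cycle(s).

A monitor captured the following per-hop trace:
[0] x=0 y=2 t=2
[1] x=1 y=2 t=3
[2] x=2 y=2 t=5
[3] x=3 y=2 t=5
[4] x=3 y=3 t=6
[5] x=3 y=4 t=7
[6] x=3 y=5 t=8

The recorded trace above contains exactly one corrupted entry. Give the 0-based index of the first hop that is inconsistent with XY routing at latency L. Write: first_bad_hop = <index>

check 1→ d=(1,0) cyc+1: ok
check 2→ d=(1,0) cyc+2: BAD: Δcyc=2≠L

first_bad_hop = 2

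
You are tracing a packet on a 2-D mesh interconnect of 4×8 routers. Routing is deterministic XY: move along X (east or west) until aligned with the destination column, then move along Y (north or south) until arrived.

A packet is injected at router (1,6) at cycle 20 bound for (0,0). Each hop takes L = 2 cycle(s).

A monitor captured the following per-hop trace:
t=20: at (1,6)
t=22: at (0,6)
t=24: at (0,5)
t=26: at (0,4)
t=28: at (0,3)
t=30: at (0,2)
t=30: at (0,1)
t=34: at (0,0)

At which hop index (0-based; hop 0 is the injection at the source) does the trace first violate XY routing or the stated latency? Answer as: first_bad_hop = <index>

hop 1: step (-1,+0), +2 cyc — ok
hop 2: step (+0,-1), +2 cyc — ok
hop 3: step (+0,-1), +2 cyc — ok
hop 4: step (+0,-1), +2 cyc — ok
hop 5: step (+0,-1), +2 cyc — ok
hop 6: step (+0,-1), +0 cyc — BAD: Δcyc=0≠L

first_bad_hop = 6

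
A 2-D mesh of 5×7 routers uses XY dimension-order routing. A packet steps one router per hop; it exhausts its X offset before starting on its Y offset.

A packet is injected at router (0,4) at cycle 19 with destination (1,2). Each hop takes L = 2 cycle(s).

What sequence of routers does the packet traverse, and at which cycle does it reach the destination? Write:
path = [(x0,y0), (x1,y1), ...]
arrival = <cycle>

path = [(0,4), (1,4), (1,3), (1,2)]
arrival = 25

src (0,4)  cyc=19
E→(1,4)  cyc=21
S→(1,3)  cyc=23
S→(1,2)  cyc=25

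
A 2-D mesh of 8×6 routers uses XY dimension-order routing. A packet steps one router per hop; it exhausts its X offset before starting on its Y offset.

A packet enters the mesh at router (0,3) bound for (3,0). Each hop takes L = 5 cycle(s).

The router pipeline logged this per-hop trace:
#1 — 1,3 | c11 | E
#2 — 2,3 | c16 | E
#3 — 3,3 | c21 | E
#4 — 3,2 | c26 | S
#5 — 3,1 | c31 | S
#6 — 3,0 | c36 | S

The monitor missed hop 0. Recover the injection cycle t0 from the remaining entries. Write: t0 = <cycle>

t0 = 6

At hop 1 the cycle is 11; in general cyc_k = t0 + kL.
So t0 = 11 − 1·5 = 6.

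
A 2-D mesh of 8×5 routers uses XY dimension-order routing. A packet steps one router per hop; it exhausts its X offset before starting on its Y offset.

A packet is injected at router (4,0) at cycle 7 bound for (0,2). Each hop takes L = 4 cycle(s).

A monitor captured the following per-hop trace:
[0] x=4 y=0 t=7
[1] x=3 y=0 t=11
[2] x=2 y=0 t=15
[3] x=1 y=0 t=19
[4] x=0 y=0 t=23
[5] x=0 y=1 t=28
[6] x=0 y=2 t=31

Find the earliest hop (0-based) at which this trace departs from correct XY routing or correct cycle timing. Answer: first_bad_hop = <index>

first_bad_hop = 5

hop 1: step (-1,+0), +4 cyc — ok
hop 2: step (-1,+0), +4 cyc — ok
hop 3: step (-1,+0), +4 cyc — ok
hop 4: step (-1,+0), +4 cyc — ok
hop 5: step (+0,+1), +5 cyc — BAD: Δcyc=5≠L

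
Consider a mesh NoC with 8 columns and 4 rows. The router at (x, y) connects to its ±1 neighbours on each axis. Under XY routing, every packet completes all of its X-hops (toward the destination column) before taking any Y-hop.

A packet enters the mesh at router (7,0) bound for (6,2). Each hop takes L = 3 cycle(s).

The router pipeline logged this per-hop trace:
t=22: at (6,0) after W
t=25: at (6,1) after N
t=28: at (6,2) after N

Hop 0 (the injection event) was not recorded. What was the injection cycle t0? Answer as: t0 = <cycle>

t0 = 19

Hop 1 reached at cycle 22; hop k is at t0 + k·L.
t0 = cyc[1] − L = 22 − 3 = 19.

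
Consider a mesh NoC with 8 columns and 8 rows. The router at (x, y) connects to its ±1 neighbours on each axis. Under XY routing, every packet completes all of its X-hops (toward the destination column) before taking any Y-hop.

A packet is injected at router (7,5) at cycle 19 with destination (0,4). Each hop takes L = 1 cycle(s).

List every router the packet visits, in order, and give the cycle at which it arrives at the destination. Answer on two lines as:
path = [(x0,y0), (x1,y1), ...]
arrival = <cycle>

#0 — 7,5 | c19
#1 — 6,5 | c20 | W
#2 — 5,5 | c21 | W
#3 — 4,5 | c22 | W
#4 — 3,5 | c23 | W
#5 — 2,5 | c24 | W
#6 — 1,5 | c25 | W
#7 — 0,5 | c26 | W
#8 — 0,4 | c27 | S

path = [(7,5), (6,5), (5,5), (4,5), (3,5), (2,5), (1,5), (0,5), (0,4)]
arrival = 27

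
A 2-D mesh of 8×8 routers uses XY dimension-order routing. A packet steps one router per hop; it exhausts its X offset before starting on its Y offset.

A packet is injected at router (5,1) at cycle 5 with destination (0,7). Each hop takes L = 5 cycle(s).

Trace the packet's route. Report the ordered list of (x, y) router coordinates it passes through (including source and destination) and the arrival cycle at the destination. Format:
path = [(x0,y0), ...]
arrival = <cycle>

  0. router=(5,1) cycle=5 (inject)
  1. router=(4,1) cycle=10 dir=W
  2. router=(3,1) cycle=15 dir=W
  3. router=(2,1) cycle=20 dir=W
  4. router=(1,1) cycle=25 dir=W
  5. router=(0,1) cycle=30 dir=W
  6. router=(0,2) cycle=35 dir=N
  7. router=(0,3) cycle=40 dir=N
  8. router=(0,4) cycle=45 dir=N
  9. router=(0,5) cycle=50 dir=N
  10. router=(0,6) cycle=55 dir=N
  11. router=(0,7) cycle=60 dir=N

path = [(5,1), (4,1), (3,1), (2,1), (1,1), (0,1), (0,2), (0,3), (0,4), (0,5), (0,6), (0,7)]
arrival = 60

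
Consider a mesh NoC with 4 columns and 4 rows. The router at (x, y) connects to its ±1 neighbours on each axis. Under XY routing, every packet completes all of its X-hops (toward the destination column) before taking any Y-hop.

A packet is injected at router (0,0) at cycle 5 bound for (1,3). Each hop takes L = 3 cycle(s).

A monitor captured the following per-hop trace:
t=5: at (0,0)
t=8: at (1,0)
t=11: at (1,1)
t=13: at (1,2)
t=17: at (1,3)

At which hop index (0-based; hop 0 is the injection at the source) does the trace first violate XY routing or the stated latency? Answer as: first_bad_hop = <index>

first_bad_hop = 3

[1] (+1,+0) / 3c ⇒ ok
[2] (+0,+1) / 3c ⇒ ok
[3] (+0,+1) / 2c ⇒ BAD: Δcyc=2≠L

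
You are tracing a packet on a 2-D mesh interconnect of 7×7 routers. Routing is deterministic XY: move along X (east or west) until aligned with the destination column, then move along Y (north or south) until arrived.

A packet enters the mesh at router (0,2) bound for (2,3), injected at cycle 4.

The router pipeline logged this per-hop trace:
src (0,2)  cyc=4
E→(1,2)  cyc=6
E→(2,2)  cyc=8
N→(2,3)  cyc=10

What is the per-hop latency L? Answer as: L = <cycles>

Between hops 0 and 1 the cycle counter advances 6 − 4 = 2.
One hop costs L cycles, so L = 2.

L = 2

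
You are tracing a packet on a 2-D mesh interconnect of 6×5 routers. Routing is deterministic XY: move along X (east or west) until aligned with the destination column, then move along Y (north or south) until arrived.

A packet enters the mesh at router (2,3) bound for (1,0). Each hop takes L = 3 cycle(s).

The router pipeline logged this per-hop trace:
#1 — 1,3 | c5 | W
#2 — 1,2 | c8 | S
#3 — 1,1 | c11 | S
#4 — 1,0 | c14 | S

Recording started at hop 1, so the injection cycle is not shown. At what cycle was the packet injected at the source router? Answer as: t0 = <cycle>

t0 = 2

cyc[1] = 5 and cyc[k] = t0 + k·L for every k.
Therefore t0 = 5 − L = 2.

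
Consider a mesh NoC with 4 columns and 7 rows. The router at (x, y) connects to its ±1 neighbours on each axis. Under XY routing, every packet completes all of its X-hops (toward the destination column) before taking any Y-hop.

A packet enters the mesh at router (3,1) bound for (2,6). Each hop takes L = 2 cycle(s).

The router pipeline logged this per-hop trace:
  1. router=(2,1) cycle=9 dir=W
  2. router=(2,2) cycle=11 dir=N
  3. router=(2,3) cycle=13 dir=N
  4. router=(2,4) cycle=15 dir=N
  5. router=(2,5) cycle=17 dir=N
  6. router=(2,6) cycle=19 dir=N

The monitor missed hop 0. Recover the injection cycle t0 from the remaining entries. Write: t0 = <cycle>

Hop 1 reached at cycle 9; hop k is at t0 + k·L.
Therefore t0 = 9 − L = 7.

t0 = 7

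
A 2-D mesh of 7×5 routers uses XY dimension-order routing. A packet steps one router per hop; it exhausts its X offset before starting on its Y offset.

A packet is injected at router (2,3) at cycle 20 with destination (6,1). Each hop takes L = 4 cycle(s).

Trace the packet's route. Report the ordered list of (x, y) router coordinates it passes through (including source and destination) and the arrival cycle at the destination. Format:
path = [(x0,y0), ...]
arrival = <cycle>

path = [(2,3), (3,3), (4,3), (5,3), (6,3), (6,2), (6,1)]
arrival = 44

hop 0: (2,3) @ cyc 20
hop 1: (3,3) @ cyc 24  [E]
hop 2: (4,3) @ cyc 28  [E]
hop 3: (5,3) @ cyc 32  [E]
hop 4: (6,3) @ cyc 36  [E]
hop 5: (6,2) @ cyc 40  [S]
hop 6: (6,1) @ cyc 44  [S]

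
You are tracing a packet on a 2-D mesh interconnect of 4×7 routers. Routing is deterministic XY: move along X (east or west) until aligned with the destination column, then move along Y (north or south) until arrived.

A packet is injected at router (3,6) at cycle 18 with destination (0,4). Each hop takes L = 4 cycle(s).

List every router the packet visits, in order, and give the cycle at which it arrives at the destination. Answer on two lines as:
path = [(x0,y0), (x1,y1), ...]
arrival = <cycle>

  0. router=(3,6) cycle=18 (inject)
  1. router=(2,6) cycle=22 dir=W
  2. router=(1,6) cycle=26 dir=W
  3. router=(0,6) cycle=30 dir=W
  4. router=(0,5) cycle=34 dir=S
  5. router=(0,4) cycle=38 dir=S

path = [(3,6), (2,6), (1,6), (0,6), (0,5), (0,4)]
arrival = 38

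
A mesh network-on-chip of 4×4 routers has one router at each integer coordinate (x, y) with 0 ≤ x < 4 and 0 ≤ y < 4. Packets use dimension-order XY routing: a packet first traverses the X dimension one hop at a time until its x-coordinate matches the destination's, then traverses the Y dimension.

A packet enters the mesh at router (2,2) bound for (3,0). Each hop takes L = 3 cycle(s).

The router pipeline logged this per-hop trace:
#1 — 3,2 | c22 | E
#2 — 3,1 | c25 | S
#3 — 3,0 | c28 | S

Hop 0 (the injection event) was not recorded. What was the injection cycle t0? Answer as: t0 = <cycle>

t0 = 19

The first recorded entry is hop 1 at cycle 22.
Subtract one hop: t0 = 22 − 3 = 19.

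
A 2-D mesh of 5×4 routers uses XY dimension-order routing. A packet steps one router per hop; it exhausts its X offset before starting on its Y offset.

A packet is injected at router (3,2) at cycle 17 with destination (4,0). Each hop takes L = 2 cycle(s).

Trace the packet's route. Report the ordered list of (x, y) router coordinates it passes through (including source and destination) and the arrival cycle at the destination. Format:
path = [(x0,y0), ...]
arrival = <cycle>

path = [(3,2), (4,2), (4,1), (4,0)]
arrival = 23

[0] x=3 y=2 t=17
[1] x=4 y=2 t=19 →E
[2] x=4 y=1 t=21 →S
[3] x=4 y=0 t=23 →S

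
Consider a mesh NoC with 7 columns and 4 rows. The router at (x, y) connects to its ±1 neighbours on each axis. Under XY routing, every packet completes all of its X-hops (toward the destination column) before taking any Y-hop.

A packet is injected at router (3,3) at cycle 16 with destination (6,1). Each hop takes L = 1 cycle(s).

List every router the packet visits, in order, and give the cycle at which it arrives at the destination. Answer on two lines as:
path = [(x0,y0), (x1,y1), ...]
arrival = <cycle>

path = [(3,3), (4,3), (5,3), (6,3), (6,2), (6,1)]
arrival = 21

t=16: at (3,3)
t=17: at (4,3) after E
t=18: at (5,3) after E
t=19: at (6,3) after E
t=20: at (6,2) after S
t=21: at (6,1) after S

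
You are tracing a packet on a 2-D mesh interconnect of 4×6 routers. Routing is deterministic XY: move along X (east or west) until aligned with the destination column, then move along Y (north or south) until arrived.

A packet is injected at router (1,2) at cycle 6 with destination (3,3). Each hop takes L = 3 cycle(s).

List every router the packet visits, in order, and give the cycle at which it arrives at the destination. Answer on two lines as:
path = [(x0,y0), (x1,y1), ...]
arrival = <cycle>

path = [(1,2), (2,2), (3,2), (3,3)]
arrival = 15

t=6: at (1,2)
t=9: at (2,2) after E
t=12: at (3,2) after E
t=15: at (3,3) after N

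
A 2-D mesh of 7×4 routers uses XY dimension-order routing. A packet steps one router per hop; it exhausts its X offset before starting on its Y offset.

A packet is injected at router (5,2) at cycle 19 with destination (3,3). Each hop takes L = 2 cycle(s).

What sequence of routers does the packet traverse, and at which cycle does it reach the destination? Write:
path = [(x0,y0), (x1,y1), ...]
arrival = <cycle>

path = [(5,2), (4,2), (3,2), (3,3)]
arrival = 25

src (5,2)  cyc=19
W→(4,2)  cyc=21
W→(3,2)  cyc=23
N→(3,3)  cyc=25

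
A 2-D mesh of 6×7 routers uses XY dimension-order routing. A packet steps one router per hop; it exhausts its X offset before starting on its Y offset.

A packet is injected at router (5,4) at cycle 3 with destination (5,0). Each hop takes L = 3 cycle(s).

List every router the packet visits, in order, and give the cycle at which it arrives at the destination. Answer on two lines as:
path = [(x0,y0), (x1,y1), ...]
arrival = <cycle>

path = [(5,4), (5,3), (5,2), (5,1), (5,0)]
arrival = 15

[0] x=5 y=4 t=3
[1] x=5 y=3 t=6 →S
[2] x=5 y=2 t=9 →S
[3] x=5 y=1 t=12 →S
[4] x=5 y=0 t=15 →S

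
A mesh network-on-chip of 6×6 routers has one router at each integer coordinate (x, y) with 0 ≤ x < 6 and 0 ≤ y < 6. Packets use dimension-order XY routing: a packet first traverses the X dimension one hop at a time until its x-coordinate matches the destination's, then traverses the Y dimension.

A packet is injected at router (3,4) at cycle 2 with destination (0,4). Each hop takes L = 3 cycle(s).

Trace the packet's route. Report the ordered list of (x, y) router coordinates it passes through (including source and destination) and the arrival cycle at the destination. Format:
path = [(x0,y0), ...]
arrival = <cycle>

hop 0: (3,4) @ cyc 2
hop 1: (2,4) @ cyc 5  [W]
hop 2: (1,4) @ cyc 8  [W]
hop 3: (0,4) @ cyc 11  [W]

path = [(3,4), (2,4), (1,4), (0,4)]
arrival = 11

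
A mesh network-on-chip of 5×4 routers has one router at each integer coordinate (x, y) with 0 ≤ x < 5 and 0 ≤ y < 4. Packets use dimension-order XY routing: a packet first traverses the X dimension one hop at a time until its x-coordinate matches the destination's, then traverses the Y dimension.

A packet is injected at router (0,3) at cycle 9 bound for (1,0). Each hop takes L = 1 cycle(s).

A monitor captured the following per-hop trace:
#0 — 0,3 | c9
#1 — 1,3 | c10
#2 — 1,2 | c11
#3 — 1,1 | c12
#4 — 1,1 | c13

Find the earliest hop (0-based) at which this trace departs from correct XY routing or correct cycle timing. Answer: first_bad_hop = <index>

check 1→ d=(1,0) cyc+1: ok
check 2→ d=(0,-1) cyc+1: ok
check 3→ d=(0,-1) cyc+1: ok
check 4→ d=(0,0) cyc+1: BAD: non-unit step

first_bad_hop = 4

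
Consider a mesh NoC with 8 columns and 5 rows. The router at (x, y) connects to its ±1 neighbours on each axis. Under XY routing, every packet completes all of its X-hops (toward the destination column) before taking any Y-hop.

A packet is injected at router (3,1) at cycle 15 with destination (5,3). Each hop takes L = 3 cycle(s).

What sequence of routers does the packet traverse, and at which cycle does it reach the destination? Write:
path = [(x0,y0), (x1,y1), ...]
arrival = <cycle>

path = [(3,1), (4,1), (5,1), (5,2), (5,3)]
arrival = 27

src (3,1)  cyc=15
E→(4,1)  cyc=18
E→(5,1)  cyc=21
N→(5,2)  cyc=24
N→(5,3)  cyc=27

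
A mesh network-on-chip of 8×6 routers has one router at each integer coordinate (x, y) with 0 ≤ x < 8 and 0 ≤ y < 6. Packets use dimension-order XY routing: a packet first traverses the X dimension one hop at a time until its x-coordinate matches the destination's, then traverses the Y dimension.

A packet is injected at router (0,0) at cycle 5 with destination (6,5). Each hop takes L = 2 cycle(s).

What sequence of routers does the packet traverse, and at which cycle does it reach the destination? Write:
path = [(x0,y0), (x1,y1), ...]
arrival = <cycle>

path = [(0,0), (1,0), (2,0), (3,0), (4,0), (5,0), (6,0), (6,1), (6,2), (6,3), (6,4), (6,5)]
arrival = 27

[0] x=0 y=0 t=5
[1] x=1 y=0 t=7 →E
[2] x=2 y=0 t=9 →E
[3] x=3 y=0 t=11 →E
[4] x=4 y=0 t=13 →E
[5] x=5 y=0 t=15 →E
[6] x=6 y=0 t=17 →E
[7] x=6 y=1 t=19 →N
[8] x=6 y=2 t=21 →N
[9] x=6 y=3 t=23 →N
[10] x=6 y=4 t=25 →N
[11] x=6 y=5 t=27 →N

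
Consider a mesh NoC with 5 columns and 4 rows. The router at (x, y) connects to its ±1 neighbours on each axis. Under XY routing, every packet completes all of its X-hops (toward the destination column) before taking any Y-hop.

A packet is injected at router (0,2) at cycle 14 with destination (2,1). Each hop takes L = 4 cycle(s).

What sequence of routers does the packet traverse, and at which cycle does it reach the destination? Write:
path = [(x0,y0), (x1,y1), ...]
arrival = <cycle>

path = [(0,2), (1,2), (2,2), (2,1)]
arrival = 26

src (0,2)  cyc=14
E→(1,2)  cyc=18
E→(2,2)  cyc=22
S→(2,1)  cyc=26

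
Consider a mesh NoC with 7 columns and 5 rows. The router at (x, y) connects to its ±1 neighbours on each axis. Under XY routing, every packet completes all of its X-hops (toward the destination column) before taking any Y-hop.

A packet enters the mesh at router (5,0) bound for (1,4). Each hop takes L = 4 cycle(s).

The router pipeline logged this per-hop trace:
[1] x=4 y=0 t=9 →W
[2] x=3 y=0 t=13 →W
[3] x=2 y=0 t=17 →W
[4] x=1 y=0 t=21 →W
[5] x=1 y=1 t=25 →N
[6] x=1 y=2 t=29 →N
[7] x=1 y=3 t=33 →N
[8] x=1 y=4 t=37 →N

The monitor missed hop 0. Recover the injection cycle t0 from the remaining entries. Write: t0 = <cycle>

t0 = 5

The first recorded entry is hop 1 at cycle 9.
t0 = cyc[1] − L = 9 − 4 = 5.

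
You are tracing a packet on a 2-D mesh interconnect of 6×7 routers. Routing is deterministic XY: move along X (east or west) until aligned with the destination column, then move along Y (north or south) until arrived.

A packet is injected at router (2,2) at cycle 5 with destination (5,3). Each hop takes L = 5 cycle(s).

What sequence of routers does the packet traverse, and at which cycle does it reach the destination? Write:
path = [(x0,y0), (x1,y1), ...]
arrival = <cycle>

hop 0: (2,2) @ cyc 5
hop 1: (3,2) @ cyc 10  [E]
hop 2: (4,2) @ cyc 15  [E]
hop 3: (5,2) @ cyc 20  [E]
hop 4: (5,3) @ cyc 25  [N]

path = [(2,2), (3,2), (4,2), (5,2), (5,3)]
arrival = 25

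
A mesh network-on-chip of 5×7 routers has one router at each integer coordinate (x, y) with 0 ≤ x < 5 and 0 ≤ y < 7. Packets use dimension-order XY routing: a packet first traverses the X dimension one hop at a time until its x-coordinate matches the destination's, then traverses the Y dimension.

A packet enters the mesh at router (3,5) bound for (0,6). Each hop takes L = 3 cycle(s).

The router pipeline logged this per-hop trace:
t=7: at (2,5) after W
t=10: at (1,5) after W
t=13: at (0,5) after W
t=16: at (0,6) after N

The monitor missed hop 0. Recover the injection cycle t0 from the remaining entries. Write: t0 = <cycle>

At hop 1 the cycle is 7; in general cyc_k = t0 + kL.
So t0 = 7 − 1·3 = 4.

t0 = 4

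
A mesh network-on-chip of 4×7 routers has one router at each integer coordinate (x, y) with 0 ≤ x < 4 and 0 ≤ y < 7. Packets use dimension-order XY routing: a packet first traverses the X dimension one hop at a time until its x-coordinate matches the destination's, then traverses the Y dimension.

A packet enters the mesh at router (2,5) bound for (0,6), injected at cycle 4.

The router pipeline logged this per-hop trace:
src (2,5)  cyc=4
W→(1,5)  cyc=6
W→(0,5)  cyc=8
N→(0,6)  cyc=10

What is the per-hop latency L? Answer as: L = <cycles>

L = 2

cyc[1] − cyc[0] = 6 − 4 = 2.
One hop costs L cycles, so L = 2.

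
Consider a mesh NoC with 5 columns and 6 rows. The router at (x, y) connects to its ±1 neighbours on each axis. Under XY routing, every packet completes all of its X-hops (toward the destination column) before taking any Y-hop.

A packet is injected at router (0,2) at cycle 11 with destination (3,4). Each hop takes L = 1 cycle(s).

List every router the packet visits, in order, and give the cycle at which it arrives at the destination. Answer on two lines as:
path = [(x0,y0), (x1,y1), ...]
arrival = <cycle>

src (0,2)  cyc=11
E→(1,2)  cyc=12
E→(2,2)  cyc=13
E→(3,2)  cyc=14
N→(3,3)  cyc=15
N→(3,4)  cyc=16

path = [(0,2), (1,2), (2,2), (3,2), (3,3), (3,4)]
arrival = 16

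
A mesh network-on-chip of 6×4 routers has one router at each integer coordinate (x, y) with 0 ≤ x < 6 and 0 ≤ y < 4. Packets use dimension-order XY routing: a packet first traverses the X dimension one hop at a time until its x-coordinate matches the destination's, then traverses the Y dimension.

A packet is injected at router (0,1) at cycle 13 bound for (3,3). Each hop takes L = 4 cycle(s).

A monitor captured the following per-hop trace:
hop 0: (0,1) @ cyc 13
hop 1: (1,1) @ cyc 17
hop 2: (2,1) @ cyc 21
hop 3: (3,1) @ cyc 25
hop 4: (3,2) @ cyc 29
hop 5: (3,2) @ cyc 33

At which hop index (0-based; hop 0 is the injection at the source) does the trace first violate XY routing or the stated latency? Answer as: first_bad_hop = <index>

first_bad_hop = 5

hop 1: step (+1,+0), +4 cyc — ok
hop 2: step (+1,+0), +4 cyc — ok
hop 3: step (+1,+0), +4 cyc — ok
hop 4: step (+0,+1), +4 cyc — ok
hop 5: step (+0,+0), +4 cyc — BAD: non-unit step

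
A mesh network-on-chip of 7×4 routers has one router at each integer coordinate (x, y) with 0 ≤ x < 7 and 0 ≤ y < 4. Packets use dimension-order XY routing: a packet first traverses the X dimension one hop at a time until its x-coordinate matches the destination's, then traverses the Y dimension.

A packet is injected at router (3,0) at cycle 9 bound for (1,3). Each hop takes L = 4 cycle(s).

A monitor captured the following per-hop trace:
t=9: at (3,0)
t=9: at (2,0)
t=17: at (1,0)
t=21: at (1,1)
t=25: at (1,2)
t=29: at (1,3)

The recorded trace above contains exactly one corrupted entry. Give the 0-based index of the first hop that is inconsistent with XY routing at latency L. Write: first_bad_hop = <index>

  1: Δx=-1 Δy=+0 Δt=0 [BAD: Δcyc=0≠L]

first_bad_hop = 1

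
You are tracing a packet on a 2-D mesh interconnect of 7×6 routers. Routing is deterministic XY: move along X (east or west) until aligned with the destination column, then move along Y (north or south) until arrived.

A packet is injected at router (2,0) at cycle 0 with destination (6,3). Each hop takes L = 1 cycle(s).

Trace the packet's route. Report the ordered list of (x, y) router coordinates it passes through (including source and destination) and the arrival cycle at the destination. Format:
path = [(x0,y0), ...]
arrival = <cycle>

path = [(2,0), (3,0), (4,0), (5,0), (6,0), (6,1), (6,2), (6,3)]
arrival = 7

  0. router=(2,0) cycle=0 (inject)
  1. router=(3,0) cycle=1 dir=E
  2. router=(4,0) cycle=2 dir=E
  3. router=(5,0) cycle=3 dir=E
  4. router=(6,0) cycle=4 dir=E
  5. router=(6,1) cycle=5 dir=N
  6. router=(6,2) cycle=6 dir=N
  7. router=(6,3) cycle=7 dir=N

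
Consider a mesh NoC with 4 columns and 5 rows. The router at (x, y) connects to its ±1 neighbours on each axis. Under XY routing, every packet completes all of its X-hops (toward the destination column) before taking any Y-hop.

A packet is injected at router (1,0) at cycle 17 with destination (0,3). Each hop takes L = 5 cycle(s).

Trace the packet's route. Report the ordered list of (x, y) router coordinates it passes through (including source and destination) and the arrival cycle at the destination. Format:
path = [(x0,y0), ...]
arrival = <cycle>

  0. router=(1,0) cycle=17 (inject)
  1. router=(0,0) cycle=22 dir=W
  2. router=(0,1) cycle=27 dir=N
  3. router=(0,2) cycle=32 dir=N
  4. router=(0,3) cycle=37 dir=N

path = [(1,0), (0,0), (0,1), (0,2), (0,3)]
arrival = 37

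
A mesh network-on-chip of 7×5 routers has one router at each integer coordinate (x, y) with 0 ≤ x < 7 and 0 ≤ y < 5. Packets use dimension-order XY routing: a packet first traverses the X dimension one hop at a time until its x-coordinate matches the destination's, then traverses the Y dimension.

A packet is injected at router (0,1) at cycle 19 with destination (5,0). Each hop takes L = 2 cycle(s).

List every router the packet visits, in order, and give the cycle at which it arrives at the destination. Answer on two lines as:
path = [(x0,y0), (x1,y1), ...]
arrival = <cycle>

#0 — 0,1 | c19
#1 — 1,1 | c21 | E
#2 — 2,1 | c23 | E
#3 — 3,1 | c25 | E
#4 — 4,1 | c27 | E
#5 — 5,1 | c29 | E
#6 — 5,0 | c31 | S

path = [(0,1), (1,1), (2,1), (3,1), (4,1), (5,1), (5,0)]
arrival = 31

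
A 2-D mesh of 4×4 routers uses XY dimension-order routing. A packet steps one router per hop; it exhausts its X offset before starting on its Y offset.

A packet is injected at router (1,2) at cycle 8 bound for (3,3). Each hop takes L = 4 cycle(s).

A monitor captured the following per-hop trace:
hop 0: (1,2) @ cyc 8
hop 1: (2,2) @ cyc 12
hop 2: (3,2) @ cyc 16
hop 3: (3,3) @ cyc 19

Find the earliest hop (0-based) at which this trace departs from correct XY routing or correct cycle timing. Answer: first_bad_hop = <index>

hop 1: step (+1,+0), +4 cyc — ok
hop 2: step (+1,+0), +4 cyc — ok
hop 3: step (+0,+1), +3 cyc — BAD: Δcyc=3≠L

first_bad_hop = 3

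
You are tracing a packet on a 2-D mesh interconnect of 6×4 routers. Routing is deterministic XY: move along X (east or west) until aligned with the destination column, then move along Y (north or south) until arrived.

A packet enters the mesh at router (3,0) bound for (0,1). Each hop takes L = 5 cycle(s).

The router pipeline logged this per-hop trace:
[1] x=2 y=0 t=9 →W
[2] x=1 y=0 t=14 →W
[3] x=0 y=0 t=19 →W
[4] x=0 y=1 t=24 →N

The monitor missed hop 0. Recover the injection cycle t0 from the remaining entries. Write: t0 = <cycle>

t0 = 4

Hop 1 reached at cycle 9; hop k is at t0 + k·L.
So t0 = 9 − 1·5 = 4.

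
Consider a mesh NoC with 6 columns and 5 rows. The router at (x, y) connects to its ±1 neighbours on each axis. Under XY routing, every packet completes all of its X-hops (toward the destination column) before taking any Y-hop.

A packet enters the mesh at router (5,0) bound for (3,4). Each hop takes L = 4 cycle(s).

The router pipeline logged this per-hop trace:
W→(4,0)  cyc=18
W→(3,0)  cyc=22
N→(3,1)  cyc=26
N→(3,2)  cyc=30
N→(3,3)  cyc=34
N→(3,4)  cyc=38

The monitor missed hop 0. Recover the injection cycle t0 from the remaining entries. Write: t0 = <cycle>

The first recorded entry is hop 1 at cycle 18.
So t0 = 18 − 1·4 = 14.

t0 = 14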